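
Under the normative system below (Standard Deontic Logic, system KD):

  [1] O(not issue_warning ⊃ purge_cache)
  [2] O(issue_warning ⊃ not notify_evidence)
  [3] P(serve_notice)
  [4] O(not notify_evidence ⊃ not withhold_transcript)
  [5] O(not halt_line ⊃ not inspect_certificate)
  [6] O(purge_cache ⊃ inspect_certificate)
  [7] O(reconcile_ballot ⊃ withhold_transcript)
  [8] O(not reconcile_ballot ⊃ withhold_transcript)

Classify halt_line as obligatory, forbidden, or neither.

Premises 8 and 7 are O(not reconcile_ballot ⊃ withhold_transcript) and O(reconcile_ballot ⊃ withhold_transcript); every ideal world satisfies not reconcile_ballot or reconcile_ballot, so in either case withhold_transcript holds — hence O(withhold_transcript).
Premise 4 is O(not notify_evidence ⊃ not withhold_transcript); contrapositively O(withhold_transcript ⊃ notify_evidence). Since O(withhold_transcript) holds, K gives O(notify_evidence).
The contrapositive of premise 2 (O(issue_warning ⊃ not notify_evidence)) is O(notify_evidence ⊃ not issue_warning), and O(notify_evidence) is already established, so O(not issue_warning).
Applying K to premise 1 (O(not issue_warning ⊃ purge_cache)) and O(not issue_warning) yields O(purge_cache).
From O(purge_cache) and premise 6, O(purge_cache ⊃ inspect_certificate), we obtain O(inspect_certificate).
The contrapositive of premise 5 (O(not halt_line ⊃ not inspect_certificate)) is O(inspect_certificate ⊃ halt_line), and O(inspect_certificate) is already established, so O(halt_line).
Premise 3 does not contribute to this derivation.
Hence halt_line is obligatory.

Obligatory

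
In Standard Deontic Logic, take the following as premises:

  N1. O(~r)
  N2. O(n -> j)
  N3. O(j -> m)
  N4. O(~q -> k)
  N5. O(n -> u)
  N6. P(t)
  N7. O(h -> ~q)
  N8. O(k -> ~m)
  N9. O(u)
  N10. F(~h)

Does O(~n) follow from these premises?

Yes

F(~h) at premise 10 means O(h).
Premise 7 is O(h -> ~q); since O(h), deontic closure gives O(~q).
From O(~q) and premise 4, O(~q -> k), we obtain O(k).
From O(k) and premise 8, O(k -> ~m), we obtain O(~m).
Premise 3 is O(j -> m); contrapositively O(~m -> ~j). Since O(~m) holds, K gives O(~j).
The contrapositive of premise 2 (O(n -> j)) is O(~j -> ~n), and O(~j) is already established, so O(~n).
Premises 1, 5, 6, 9 do not contribute to this derivation.
So O(~n) follows.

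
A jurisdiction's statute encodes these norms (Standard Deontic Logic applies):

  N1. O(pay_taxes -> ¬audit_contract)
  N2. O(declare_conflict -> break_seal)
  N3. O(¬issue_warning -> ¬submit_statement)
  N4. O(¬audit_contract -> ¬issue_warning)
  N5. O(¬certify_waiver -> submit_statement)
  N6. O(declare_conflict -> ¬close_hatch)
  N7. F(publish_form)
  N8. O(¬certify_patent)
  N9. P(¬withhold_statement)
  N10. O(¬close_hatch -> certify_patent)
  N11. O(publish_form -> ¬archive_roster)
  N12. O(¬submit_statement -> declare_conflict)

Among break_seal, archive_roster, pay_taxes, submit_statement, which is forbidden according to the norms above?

pay_taxes

Premise 8 gives O(¬certify_patent).
The contrapositive of premise 10 (O(¬close_hatch -> certify_patent)) is O(¬certify_patent -> close_hatch), and O(¬certify_patent) is already established, so O(close_hatch).
Premise 6 is O(declare_conflict -> ¬close_hatch); contrapositively O(close_hatch -> ¬declare_conflict). Since O(close_hatch) holds, K gives O(¬declare_conflict).
The contrapositive of premise 12 (O(¬submit_statement -> declare_conflict)) is O(¬declare_conflict -> submit_statement), and O(¬declare_conflict) is already established, so O(submit_statement).
Premise 3 is O(¬issue_warning -> ¬submit_statement); contrapositively O(submit_statement -> issue_warning). Since O(submit_statement) holds, K gives O(issue_warning).
Premise 4, O(¬audit_contract -> ¬issue_warning), contraposes to O(issue_warning -> audit_contract); with O(issue_warning) we get O(audit_contract).
Premise 1 is O(pay_taxes -> ¬audit_contract); contrapositively O(audit_contract -> ¬pay_taxes). Since O(audit_contract) holds, K gives O(¬pay_taxes).
So O(¬pay_taxes) holds, i.e. pay_taxes is forbidden. None of the other listed options is forbidden under the premises.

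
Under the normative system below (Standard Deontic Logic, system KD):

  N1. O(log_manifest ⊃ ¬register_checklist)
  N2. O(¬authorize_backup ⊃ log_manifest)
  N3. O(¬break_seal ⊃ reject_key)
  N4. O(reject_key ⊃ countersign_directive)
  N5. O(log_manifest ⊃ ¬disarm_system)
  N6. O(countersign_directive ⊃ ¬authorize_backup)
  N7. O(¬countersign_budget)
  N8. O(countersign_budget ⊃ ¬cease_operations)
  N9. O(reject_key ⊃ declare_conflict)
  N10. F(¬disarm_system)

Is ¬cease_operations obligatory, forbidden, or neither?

Neither

Premise 8 is O(countersign_budget ⊃ ¬cease_operations), but O(countersign_budget) is not derivable from the premises, so it does not yield O(¬cease_operations).
No premise or chain of K-axiom applications forces O(¬cease_operations), and none forces O(cease_operations). So ¬cease_operations is neither obligatory nor forbidden under these norms.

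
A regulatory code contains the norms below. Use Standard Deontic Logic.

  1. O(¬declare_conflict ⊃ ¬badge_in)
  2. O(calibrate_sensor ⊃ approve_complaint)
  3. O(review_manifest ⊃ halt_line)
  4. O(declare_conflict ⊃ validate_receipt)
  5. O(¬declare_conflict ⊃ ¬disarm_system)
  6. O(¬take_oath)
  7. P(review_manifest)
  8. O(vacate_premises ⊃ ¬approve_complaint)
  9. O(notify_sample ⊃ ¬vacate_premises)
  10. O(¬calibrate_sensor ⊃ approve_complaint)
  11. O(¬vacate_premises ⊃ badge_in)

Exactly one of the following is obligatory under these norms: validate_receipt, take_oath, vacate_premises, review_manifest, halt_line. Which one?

validate_receipt

Premises 10 and 2 cover both cases: O(¬calibrate_sensor ⊃ approve_complaint) and O(calibrate_sensor ⊃ approve_complaint). Since ¬calibrate_sensor ∨ calibrate_sensor is a tautology, O(approve_complaint) follows.
The contrapositive of premise 8 (O(vacate_premises ⊃ ¬approve_complaint)) is O(approve_complaint ⊃ ¬vacate_premises), and O(approve_complaint) is already established, so O(¬vacate_premises).
With premise 11, O(¬vacate_premises ⊃ badge_in), the K-axiom yields O(badge_in).
The contrapositive of premise 1 (O(¬declare_conflict ⊃ ¬badge_in)) is O(badge_in ⊃ declare_conflict), and O(badge_in) is already established, so O(declare_conflict).
With premise 4, O(declare_conflict ⊃ validate_receipt), the K-axiom yields O(validate_receipt).
So O(validate_receipt) holds — validate_receipt is obligatory. None of the other listed options is made obligatory by any chain of premises.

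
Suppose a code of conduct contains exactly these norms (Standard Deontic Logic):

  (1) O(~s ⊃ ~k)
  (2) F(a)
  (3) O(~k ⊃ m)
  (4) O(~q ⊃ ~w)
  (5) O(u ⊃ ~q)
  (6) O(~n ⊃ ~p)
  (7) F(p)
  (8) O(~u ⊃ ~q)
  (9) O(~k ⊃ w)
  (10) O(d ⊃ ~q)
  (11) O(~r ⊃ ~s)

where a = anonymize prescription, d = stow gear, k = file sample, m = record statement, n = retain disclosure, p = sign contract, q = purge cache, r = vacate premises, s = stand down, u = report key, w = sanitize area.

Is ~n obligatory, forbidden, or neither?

Premise 6 is O(~n ⊃ ~p); even if O(~p) held, inferring O(~n) would be affirming the consequent — invalid.
No premise or chain of K-axiom applications forces O(~n), and none forces O(n). So ~n is neither obligatory nor forbidden under these norms.

Neither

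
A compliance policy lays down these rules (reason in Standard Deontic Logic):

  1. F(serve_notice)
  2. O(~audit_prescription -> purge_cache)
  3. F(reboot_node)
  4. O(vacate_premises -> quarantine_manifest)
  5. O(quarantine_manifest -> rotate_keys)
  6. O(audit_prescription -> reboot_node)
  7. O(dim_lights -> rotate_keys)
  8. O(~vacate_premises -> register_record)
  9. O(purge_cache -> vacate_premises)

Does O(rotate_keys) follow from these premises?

Yes

Premise 3 is F(reboot_node), i.e. O(~reboot_node).
Premise 6, O(audit_prescription -> reboot_node), contraposes to O(~reboot_node -> ~audit_prescription); with O(~reboot_node) we get O(~audit_prescription).
With premise 2, O(~audit_prescription -> purge_cache), the K-axiom yields O(purge_cache).
Premise 9 is O(purge_cache -> vacate_premises); since O(purge_cache), deontic closure gives O(vacate_premises).
Premise 4 is O(vacate_premises -> quarantine_manifest); since O(vacate_premises), deontic closure gives O(quarantine_manifest).
Premise 5 is O(quarantine_manifest -> rotate_keys); since O(quarantine_manifest), deontic closure gives O(rotate_keys).
Premises 1, 7, 8 do not contribute to this derivation.
So O(rotate_keys) follows.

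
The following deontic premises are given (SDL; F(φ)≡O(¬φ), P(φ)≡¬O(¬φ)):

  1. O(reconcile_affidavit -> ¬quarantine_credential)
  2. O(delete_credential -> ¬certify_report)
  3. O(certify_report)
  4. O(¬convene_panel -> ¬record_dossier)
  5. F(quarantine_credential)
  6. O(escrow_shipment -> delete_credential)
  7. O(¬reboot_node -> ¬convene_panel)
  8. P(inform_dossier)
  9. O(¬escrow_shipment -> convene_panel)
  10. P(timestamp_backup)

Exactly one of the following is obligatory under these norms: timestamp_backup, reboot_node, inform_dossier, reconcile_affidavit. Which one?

Premise 3 gives O(certify_report).
Premise 2 is O(delete_credential -> ¬certify_report); contrapositively O(certify_report -> ¬delete_credential). Since O(certify_report) holds, K gives O(¬delete_credential).
Premise 6, O(escrow_shipment -> delete_credential), contraposes to O(¬delete_credential -> ¬escrow_shipment); with O(¬delete_credential) we get O(¬escrow_shipment).
Premise 9 is O(¬escrow_shipment -> convene_panel); since O(¬escrow_shipment), deontic closure gives O(convene_panel).
Premise 7, O(¬reboot_node -> ¬convene_panel), contraposes to O(convene_panel -> reboot_node); with O(convene_panel) we get O(reboot_node).
So O(reboot_node) holds — reboot_node is obligatory. None of the other listed options is made obligatory by any chain of premises.

reboot_node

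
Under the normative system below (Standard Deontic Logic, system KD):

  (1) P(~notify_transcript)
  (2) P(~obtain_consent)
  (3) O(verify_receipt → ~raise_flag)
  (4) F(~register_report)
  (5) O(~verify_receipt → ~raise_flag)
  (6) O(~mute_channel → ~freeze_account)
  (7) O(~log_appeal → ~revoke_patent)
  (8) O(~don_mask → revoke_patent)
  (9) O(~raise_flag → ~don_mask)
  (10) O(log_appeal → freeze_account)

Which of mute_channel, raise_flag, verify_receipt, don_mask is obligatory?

Premises 3 and 5 cover both cases: O(verify_receipt → ~raise_flag) and O(~verify_receipt → ~raise_flag). Since verify_receipt ∨ ~verify_receipt is a tautology, O(~raise_flag) follows.
Applying K to premise 9 (O(~raise_flag → ~don_mask)) and O(~raise_flag) yields O(~don_mask).
Premise 8 is O(~don_mask → revoke_patent); since O(~don_mask), deontic closure gives O(revoke_patent).
Premise 7 is O(~log_appeal → ~revoke_patent); contrapositively O(revoke_patent → log_appeal). Since O(revoke_patent) holds, K gives O(log_appeal).
Applying K to premise 10 (O(log_appeal → freeze_account)) and O(log_appeal) yields O(freeze_account).
Premise 6, O(~mute_channel → ~freeze_account), contraposes to O(freeze_account → mute_channel); with O(freeze_account) we get O(mute_channel).
So O(mute_channel) holds — mute_channel is obligatory. None of the other listed options is made obligatory by any chain of premises.

mute_channel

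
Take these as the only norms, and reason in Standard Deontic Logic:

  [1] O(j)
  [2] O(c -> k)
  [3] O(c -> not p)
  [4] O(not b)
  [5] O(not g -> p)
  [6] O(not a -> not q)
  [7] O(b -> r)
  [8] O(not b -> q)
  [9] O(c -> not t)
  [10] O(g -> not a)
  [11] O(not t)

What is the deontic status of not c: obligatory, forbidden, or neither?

Premise 4 states O(not b) outright.
From O(not b) and premise 8, O(not b -> q), we obtain O(q).
The contrapositive of premise 6 (O(not a -> not q)) is O(q -> a), and O(q) is already established, so O(a).
Premise 10, O(g -> not a), contraposes to O(a -> not g); with O(a) we get O(not g).
Premise 5 is O(not g -> p); since O(not g), deontic closure gives O(p).
The contrapositive of premise 3 (O(c -> not p)) is O(p -> not c), and O(p) is already established, so O(not c).
Premises 1, 2, 7, 9, 11 do not contribute to this derivation.
Hence not c is obligatory.

Obligatory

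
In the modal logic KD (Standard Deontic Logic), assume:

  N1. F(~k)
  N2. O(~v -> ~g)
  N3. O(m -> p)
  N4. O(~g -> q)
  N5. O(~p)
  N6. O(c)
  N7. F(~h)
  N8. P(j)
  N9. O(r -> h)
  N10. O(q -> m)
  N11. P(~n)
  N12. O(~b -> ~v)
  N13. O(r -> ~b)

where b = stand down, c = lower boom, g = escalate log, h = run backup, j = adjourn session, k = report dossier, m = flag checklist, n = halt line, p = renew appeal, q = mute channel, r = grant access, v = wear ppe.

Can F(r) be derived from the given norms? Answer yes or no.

Yes

Premise 5 gives O(~p).
Premise 3 is O(m -> p); contrapositively O(~p -> ~m). Since O(~p) holds, K gives O(~m).
The contrapositive of premise 10 (O(q -> m)) is O(~m -> ~q), and O(~m) is already established, so O(~q).
The contrapositive of premise 4 (O(~g -> q)) is O(~q -> g), and O(~q) is already established, so O(g).
Premise 2 is O(~v -> ~g); contrapositively O(g -> v). Since O(g) holds, K gives O(v).
Premise 12 is O(~b -> ~v); contrapositively O(v -> b). Since O(v) holds, K gives O(b).
Premise 13 is O(r -> ~b); contrapositively O(b -> ~r). Since O(b) holds, K gives O(~r).
Premises 1, 6, 7, 8, 9, 11 do not contribute to this derivation.
So O(~r) holds, i.e. F(r). The claim follows.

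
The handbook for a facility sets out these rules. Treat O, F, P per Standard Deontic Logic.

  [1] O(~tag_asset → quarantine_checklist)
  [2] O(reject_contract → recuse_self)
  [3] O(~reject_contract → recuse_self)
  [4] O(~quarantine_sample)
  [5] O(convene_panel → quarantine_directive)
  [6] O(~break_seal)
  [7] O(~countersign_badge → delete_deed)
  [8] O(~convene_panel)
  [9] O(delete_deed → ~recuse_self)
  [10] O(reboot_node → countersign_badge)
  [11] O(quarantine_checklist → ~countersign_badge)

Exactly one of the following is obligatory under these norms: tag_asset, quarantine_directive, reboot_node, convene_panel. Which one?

Premises 2 and 3 are O(reject_contract → recuse_self) and O(~reject_contract → recuse_self); every ideal world satisfies reject_contract or ~reject_contract, so in either case recuse_self holds — hence O(recuse_self).
The contrapositive of premise 9 (O(delete_deed → ~recuse_self)) is O(recuse_self → ~delete_deed), and O(recuse_self) is already established, so O(~delete_deed).
Premise 7 is O(~countersign_badge → delete_deed); contrapositively O(~delete_deed → countersign_badge). Since O(~delete_deed) holds, K gives O(countersign_badge).
Premise 11, O(quarantine_checklist → ~countersign_badge), contraposes to O(countersign_badge → ~quarantine_checklist); with O(countersign_badge) we get O(~quarantine_checklist).
The contrapositive of premise 1 (O(~tag_asset → quarantine_checklist)) is O(~quarantine_checklist → tag_asset), and O(~quarantine_checklist) is already established, so O(tag_asset).
So O(tag_asset) holds — tag_asset is obligatory. None of the other listed options is made obligatory by any chain of premises.

tag_asset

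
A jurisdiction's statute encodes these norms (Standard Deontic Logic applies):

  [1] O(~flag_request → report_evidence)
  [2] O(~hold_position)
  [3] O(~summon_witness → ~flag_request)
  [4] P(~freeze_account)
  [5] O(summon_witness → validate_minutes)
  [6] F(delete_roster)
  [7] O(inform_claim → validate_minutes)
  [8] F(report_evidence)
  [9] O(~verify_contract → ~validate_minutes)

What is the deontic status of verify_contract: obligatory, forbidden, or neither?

Premise 8, F(report_evidence), is equivalent to O(~report_evidence).
Premise 1, O(~flag_request → report_evidence), contraposes to O(~report_evidence → flag_request); with O(~report_evidence) we get O(flag_request).
The contrapositive of premise 3 (O(~summon_witness → ~flag_request)) is O(flag_request → summon_witness), and O(flag_request) is already established, so O(summon_witness).
Premise 5 is O(summon_witness → validate_minutes); since O(summon_witness), deontic closure gives O(validate_minutes).
Premise 9, O(~verify_contract → ~validate_minutes), contraposes to O(validate_minutes → verify_contract); with O(validate_minutes) we get O(verify_contract).
Premises 2, 4, 6, 7 do not contribute to this derivation.
Hence verify_contract is obligatory.

Obligatory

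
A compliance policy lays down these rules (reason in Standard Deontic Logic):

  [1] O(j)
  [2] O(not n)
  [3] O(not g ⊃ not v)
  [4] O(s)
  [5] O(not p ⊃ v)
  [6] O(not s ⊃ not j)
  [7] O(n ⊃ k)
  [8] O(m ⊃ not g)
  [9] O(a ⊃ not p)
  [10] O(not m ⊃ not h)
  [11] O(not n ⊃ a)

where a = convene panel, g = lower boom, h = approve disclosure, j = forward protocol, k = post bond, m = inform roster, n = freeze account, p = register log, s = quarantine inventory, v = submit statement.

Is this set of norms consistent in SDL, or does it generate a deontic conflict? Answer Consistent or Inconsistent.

Consistent

Premise 6 is O(not s ⊃ not j), but O(not s) is not derivable from the premises, so it does not yield O(not j).
So O(not j) is not derivable, and the apparent clash with O(j) does not arise.
A world satisfying every obligation exists (e.g. a=true, g=true, h=false, j=true, k=false, m=false, n=false, p=false, s=true, v=true); no atom is both obligatory and forbidden, so the set is consistent.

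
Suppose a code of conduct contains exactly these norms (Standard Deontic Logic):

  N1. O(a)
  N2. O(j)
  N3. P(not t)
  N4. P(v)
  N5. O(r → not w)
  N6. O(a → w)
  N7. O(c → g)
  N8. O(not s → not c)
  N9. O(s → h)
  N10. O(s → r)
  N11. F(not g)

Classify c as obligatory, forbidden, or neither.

Forbidden

Premise 1 states O(a) outright.
From O(a) and premise 6, O(a → w), we obtain O(w).
The contrapositive of premise 5 (O(r → not w)) is O(w → not r), and O(w) is already established, so O(not r).
Premise 10, O(s → r), contraposes to O(not r → not s); with O(not r) we get O(not s).
From O(not s) and premise 8, O(not s → not c), we obtain O(not c).
Premises 2, 3, 4, 7, 9, 11 do not contribute to this derivation.
Thus O(not c), which is F(c): c is forbidden.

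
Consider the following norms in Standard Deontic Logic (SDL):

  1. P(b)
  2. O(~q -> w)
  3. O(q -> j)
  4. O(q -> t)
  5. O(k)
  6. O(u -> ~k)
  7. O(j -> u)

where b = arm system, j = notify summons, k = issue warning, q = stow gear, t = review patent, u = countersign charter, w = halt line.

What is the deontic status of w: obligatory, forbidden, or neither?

Premise 5 gives O(k).
Premise 6 is O(u -> ~k); contrapositively O(k -> ~u). Since O(k) holds, K gives O(~u).
Premise 7 is O(j -> u); contrapositively O(~u -> ~j). Since O(~u) holds, K gives O(~j).
The contrapositive of premise 3 (O(q -> j)) is O(~j -> ~q), and O(~j) is already established, so O(~q).
Premise 2 is O(~q -> w); since O(~q), deontic closure gives O(w).
Premises 1, 4 do not contribute to this derivation.
Hence w is obligatory.

Obligatory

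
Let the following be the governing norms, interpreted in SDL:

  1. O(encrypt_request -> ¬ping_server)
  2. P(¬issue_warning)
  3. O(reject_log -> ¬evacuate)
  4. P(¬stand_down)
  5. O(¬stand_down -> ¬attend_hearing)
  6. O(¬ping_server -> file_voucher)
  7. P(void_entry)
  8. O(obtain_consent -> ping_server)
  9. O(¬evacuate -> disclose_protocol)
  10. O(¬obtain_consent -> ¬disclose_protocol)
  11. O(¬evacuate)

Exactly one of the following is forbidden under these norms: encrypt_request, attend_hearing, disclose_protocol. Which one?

From premise 11 we have O(¬evacuate).
From O(¬evacuate) and premise 9, O(¬evacuate -> disclose_protocol), we obtain O(disclose_protocol).
The contrapositive of premise 10 (O(¬obtain_consent -> ¬disclose_protocol)) is O(disclose_protocol -> obtain_consent), and O(disclose_protocol) is already established, so O(obtain_consent).
With premise 8, O(obtain_consent -> ping_server), the K-axiom yields O(ping_server).
Premise 1 is O(encrypt_request -> ¬ping_server); contrapositively O(ping_server -> ¬encrypt_request). Since O(ping_server) holds, K gives O(¬encrypt_request).
So O(¬encrypt_request) holds, i.e. encrypt_request is forbidden. None of the other listed options is forbidden under the premises.

encrypt_request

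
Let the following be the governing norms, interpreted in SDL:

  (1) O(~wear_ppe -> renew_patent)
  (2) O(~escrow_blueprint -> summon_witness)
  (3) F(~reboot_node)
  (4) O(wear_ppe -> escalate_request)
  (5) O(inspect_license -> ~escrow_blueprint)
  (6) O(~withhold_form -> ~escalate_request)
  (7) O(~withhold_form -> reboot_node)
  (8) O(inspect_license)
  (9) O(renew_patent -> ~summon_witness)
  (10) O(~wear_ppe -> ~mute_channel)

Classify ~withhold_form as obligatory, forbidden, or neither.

Forbidden

Premise 8 gives O(inspect_license).
With premise 5, O(inspect_license -> ~escrow_blueprint), the K-axiom yields O(~escrow_blueprint).
Premise 2 is O(~escrow_blueprint -> summon_witness); since O(~escrow_blueprint), deontic closure gives O(summon_witness).
Premise 9 is O(renew_patent -> ~summon_witness); contrapositively O(summon_witness -> ~renew_patent). Since O(summon_witness) holds, K gives O(~renew_patent).
Premise 1 is O(~wear_ppe -> renew_patent); contrapositively O(~renew_patent -> wear_ppe). Since O(~renew_patent) holds, K gives O(wear_ppe).
With premise 4, O(wear_ppe -> escalate_request), the K-axiom yields O(escalate_request).
Premise 6, O(~withhold_form -> ~escalate_request), contraposes to O(escalate_request -> withhold_form); with O(escalate_request) we get O(withhold_form).
Premises 3, 7, 10 do not contribute to this derivation.
Thus O(withhold_form), which is F(~withhold_form): ~withhold_form is forbidden.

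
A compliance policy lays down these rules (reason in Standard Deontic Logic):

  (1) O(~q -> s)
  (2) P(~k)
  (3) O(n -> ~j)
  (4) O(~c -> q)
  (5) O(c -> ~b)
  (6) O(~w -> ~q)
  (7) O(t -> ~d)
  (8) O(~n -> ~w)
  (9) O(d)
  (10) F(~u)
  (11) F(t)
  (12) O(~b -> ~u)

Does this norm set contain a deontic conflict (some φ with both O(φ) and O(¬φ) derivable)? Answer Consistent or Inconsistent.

Premise 7 is O(t -> ~d), but O(t) is not derivable from the premises, so it does not yield O(~d).
So O(~d) is not derivable, and the apparent clash with O(d) does not arise.
A world satisfying every obligation exists (e.g. b=true, c=false, d=true, j=false, k=false, n=true, q=true, s=false, t=false, u=true, w=true); no atom is both obligatory and forbidden, so the set is consistent.

Consistent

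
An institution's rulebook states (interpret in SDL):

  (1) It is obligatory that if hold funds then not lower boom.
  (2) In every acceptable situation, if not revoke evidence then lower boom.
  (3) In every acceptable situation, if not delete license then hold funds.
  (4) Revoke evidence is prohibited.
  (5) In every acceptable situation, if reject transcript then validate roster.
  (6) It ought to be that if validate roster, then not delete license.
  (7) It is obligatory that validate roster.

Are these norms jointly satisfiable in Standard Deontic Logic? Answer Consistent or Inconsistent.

Premise 7 states O(validate_roster) outright.
From O(validate_roster) and premise 6, O(validate_roster → ¬delete_license), we obtain O(¬delete_license).
Premise 3 is O(¬delete_license → hold_funds); since O(¬delete_license), deontic closure gives O(hold_funds).
Premise 1 is O(hold_funds → ¬lower_boom); since O(hold_funds), deontic closure gives O(¬lower_boom).
Premise 2, O(¬revoke_evidence → lower_boom), contraposes to O(¬lower_boom → revoke_evidence); with O(¬lower_boom) we get O(revoke_evidence).
However, F(revoke_evidence) at premise 4 amounts to O(¬revoke_evidence).
We now have both O(revoke_evidence) and O(¬revoke_evidence) — revoke_evidence is simultaneously obligatory and forbidden, violating the D-axiom.

Inconsistent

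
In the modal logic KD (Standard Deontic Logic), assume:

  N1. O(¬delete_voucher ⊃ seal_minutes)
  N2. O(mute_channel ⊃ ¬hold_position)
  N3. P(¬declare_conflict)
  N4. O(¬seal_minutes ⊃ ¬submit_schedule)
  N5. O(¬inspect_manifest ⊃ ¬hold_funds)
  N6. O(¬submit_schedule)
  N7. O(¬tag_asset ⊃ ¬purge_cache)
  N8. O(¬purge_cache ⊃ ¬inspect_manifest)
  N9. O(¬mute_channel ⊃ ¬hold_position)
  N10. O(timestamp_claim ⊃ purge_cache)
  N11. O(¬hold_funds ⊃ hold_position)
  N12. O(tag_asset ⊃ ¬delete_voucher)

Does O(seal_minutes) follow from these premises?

Premises 9 and 2 cover both cases: O(¬mute_channel ⊃ ¬hold_position) and O(mute_channel ⊃ ¬hold_position). Since ¬mute_channel ∨ mute_channel is a tautology, O(¬hold_position) follows.
Premise 11, O(¬hold_funds ⊃ hold_position), contraposes to O(¬hold_position ⊃ hold_funds); with O(¬hold_position) we get O(hold_funds).
Premise 5, O(¬inspect_manifest ⊃ ¬hold_funds), contraposes to O(hold_funds ⊃ inspect_manifest); with O(hold_funds) we get O(inspect_manifest).
Premise 8 is O(¬purge_cache ⊃ ¬inspect_manifest); contrapositively O(inspect_manifest ⊃ purge_cache). Since O(inspect_manifest) holds, K gives O(purge_cache).
Premise 7, O(¬tag_asset ⊃ ¬purge_cache), contraposes to O(purge_cache ⊃ tag_asset); with O(purge_cache) we get O(tag_asset).
From O(tag_asset) and premise 12, O(tag_asset ⊃ ¬delete_voucher), we obtain O(¬delete_voucher).
With premise 1, O(¬delete_voucher ⊃ seal_minutes), the K-axiom yields O(seal_minutes).
Premises 3, 4, 6, 10 do not contribute to this derivation.
So O(seal_minutes) follows.

Yes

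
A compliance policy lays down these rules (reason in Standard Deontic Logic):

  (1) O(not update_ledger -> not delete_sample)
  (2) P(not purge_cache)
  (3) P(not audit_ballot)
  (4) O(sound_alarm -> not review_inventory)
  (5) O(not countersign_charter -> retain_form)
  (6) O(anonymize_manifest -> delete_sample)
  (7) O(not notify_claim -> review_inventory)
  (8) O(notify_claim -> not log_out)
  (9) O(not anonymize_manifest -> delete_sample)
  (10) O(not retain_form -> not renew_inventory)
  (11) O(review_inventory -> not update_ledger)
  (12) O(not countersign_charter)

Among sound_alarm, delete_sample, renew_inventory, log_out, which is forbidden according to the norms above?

Premises 6 and 9 cover both cases: O(anonymize_manifest -> delete_sample) and O(not anonymize_manifest -> delete_sample). Since anonymize_manifest ∨ not anonymize_manifest is a tautology, O(delete_sample) follows.
The contrapositive of premise 1 (O(not update_ledger -> not delete_sample)) is O(delete_sample -> update_ledger), and O(delete_sample) is already established, so O(update_ledger).
The contrapositive of premise 11 (O(review_inventory -> not update_ledger)) is O(update_ledger -> not review_inventory), and O(update_ledger) is already established, so O(not review_inventory).
Premise 7, O(not notify_claim -> review_inventory), contraposes to O(not review_inventory -> notify_claim); with O(not review_inventory) we get O(notify_claim).
Applying K to premise 8 (O(notify_claim -> not log_out)) and O(notify_claim) yields O(not log_out).
So O(not log_out) holds, i.e. log_out is forbidden. None of the other listed options is forbidden under the premises.

log_out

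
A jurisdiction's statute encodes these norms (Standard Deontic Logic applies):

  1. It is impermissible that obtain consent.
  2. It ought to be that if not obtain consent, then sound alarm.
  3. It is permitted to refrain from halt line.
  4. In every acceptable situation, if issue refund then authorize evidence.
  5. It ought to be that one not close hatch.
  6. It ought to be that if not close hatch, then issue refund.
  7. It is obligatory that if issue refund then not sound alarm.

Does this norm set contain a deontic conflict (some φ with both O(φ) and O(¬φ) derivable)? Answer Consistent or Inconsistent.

Inconsistent

F(obtain_consent) at premise 1 means O(¬obtain_consent).
Applying K to premise 2 (O(¬obtain_consent → sound_alarm)) and O(¬obtain_consent) yields O(sound_alarm).
Premise 7, O(issue_refund → ¬sound_alarm), contraposes to O(sound_alarm → ¬issue_refund); with O(sound_alarm) we get O(¬issue_refund).
Premise 6, O(¬close_hatch → issue_refund), contraposes to O(¬issue_refund → close_hatch); with O(¬issue_refund) we get O(close_hatch).
Yet premise 5 states O(¬close_hatch).
We now have both O(close_hatch) and O(¬close_hatch) — close_hatch is simultaneously obligatory and forbidden, violating the D-axiom.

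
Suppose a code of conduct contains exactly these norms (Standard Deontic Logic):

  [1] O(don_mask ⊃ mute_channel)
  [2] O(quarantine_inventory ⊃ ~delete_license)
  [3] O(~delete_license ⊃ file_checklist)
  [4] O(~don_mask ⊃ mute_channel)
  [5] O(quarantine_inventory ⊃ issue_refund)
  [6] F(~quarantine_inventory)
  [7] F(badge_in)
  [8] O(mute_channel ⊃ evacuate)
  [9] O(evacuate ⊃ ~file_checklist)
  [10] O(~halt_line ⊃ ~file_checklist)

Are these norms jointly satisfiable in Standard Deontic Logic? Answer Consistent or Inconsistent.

Inconsistent

By case analysis on don_mask: premise 1 gives O(don_mask ⊃ mute_channel) and premise 4 gives O(~don_mask ⊃ mute_channel), so O(mute_channel) either way.
Applying K to premise 8 (O(mute_channel ⊃ evacuate)) and O(mute_channel) yields O(evacuate).
Applying K to premise 9 (O(evacuate ⊃ ~file_checklist)) and O(evacuate) yields O(~file_checklist).
The contrapositive of premise 3 (O(~delete_license ⊃ file_checklist)) is O(~file_checklist ⊃ delete_license), and O(~file_checklist) is already established, so O(delete_license).
The contrapositive of premise 2 (O(quarantine_inventory ⊃ ~delete_license)) is O(delete_license ⊃ ~quarantine_inventory), and O(delete_license) is already established, so O(~quarantine_inventory).
Yet premise 6 is F(~quarantine_inventory), i.e. O(quarantine_inventory).
We now have both O(~quarantine_inventory) and O(quarantine_inventory) — quarantine_inventory is simultaneously obligatory and forbidden, violating the D-axiom.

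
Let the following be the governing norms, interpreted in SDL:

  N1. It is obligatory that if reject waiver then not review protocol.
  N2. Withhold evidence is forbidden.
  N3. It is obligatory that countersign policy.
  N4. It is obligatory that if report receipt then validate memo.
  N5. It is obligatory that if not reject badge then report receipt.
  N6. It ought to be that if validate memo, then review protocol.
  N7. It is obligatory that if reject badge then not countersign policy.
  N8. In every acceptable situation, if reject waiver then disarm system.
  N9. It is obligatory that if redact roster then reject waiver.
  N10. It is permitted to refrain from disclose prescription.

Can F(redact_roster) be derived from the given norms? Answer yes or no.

Yes

Premise 3 states O(countersign_policy) outright.
Premise 7, O(reject_badge → ¬countersign_policy), contraposes to O(countersign_policy → ¬reject_badge); with O(countersign_policy) we get O(¬reject_badge).
Premise 5 is O(¬reject_badge → report_receipt); since O(¬reject_badge), deontic closure gives O(report_receipt).
Applying K to premise 4 (O(report_receipt → validate_memo)) and O(report_receipt) yields O(validate_memo).
Premise 6 is O(validate_memo → review_protocol); since O(validate_memo), deontic closure gives O(review_protocol).
Premise 1, O(reject_waiver → ¬review_protocol), contraposes to O(review_protocol → ¬reject_waiver); with O(review_protocol) we get O(¬reject_waiver).
Premise 9, O(redact_roster → reject_waiver), contraposes to O(¬reject_waiver → ¬redact_roster); with O(¬reject_waiver) we get O(¬redact_roster).
Premises 2, 8, 10 do not contribute to this derivation.
So O(¬redact_roster) holds, i.e. F(redact_roster). The claim follows.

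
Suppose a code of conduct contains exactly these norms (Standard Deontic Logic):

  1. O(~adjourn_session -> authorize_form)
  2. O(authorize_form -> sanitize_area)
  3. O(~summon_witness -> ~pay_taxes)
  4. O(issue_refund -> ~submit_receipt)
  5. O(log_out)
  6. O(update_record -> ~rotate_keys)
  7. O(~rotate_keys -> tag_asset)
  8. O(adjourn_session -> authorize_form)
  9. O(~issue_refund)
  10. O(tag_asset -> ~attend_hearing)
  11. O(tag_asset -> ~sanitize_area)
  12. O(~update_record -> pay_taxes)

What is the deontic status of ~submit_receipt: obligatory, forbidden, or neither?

Premise 4 is O(issue_refund -> ~submit_receipt), but O(issue_refund) is not derivable from the premises, so it does not yield O(~submit_receipt).
No premise or chain of K-axiom applications forces O(~submit_receipt), and none forces O(submit_receipt). So ~submit_receipt is neither obligatory nor forbidden under these norms.

Neither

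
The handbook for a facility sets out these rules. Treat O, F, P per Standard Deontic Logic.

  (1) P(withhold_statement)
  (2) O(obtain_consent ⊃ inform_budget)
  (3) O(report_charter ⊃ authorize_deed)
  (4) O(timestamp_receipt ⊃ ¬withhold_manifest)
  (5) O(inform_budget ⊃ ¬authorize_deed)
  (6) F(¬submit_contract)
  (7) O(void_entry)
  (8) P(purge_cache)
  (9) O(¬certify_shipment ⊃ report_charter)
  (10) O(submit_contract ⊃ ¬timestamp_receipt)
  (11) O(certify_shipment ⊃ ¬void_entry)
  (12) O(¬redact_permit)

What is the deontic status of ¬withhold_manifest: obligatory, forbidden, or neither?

Neither

Premise 4 is O(timestamp_receipt ⊃ ¬withhold_manifest), but O(timestamp_receipt) is not derivable from the premises, so it does not yield O(¬withhold_manifest).
No premise or chain of K-axiom applications forces O(¬withhold_manifest), and none forces O(withhold_manifest). So ¬withhold_manifest is neither obligatory nor forbidden under these norms.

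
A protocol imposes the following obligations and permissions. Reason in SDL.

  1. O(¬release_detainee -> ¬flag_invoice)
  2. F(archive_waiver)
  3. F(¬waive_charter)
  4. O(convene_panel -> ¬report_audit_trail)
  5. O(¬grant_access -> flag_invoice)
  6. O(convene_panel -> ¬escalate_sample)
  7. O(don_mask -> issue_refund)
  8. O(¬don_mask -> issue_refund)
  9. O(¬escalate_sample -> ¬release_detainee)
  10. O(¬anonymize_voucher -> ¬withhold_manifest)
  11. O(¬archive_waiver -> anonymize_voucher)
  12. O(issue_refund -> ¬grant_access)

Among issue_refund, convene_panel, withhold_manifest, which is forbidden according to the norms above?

convene_panel

Premises 7 and 8 are O(don_mask -> issue_refund) and O(¬don_mask -> issue_refund); every ideal world satisfies don_mask or ¬don_mask, so in either case issue_refund holds — hence O(issue_refund).
From O(issue_refund) and premise 12, O(issue_refund -> ¬grant_access), we obtain O(¬grant_access).
Applying K to premise 5 (O(¬grant_access -> flag_invoice)) and O(¬grant_access) yields O(flag_invoice).
The contrapositive of premise 1 (O(¬release_detainee -> ¬flag_invoice)) is O(flag_invoice -> release_detainee), and O(flag_invoice) is already established, so O(release_detainee).
The contrapositive of premise 9 (O(¬escalate_sample -> ¬release_detainee)) is O(release_detainee -> escalate_sample), and O(release_detainee) is already established, so O(escalate_sample).
Premise 6 is O(convene_panel -> ¬escalate_sample); contrapositively O(escalate_sample -> ¬convene_panel). Since O(escalate_sample) holds, K gives O(¬convene_panel).
So O(¬convene_panel) holds, i.e. convene_panel is forbidden. None of the other listed options is forbidden under the premises.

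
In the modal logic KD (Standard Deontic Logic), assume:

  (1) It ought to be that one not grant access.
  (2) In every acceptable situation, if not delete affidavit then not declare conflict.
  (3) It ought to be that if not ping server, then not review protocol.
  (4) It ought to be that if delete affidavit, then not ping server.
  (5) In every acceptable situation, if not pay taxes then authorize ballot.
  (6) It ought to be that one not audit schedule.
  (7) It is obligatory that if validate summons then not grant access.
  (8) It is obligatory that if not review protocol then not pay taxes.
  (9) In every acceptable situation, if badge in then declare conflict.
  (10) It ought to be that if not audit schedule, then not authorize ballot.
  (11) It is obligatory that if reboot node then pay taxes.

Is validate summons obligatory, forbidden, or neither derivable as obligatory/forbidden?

Premise 7 is O(validate_summons → ¬grant_access); even if O(¬grant_access) held, inferring O(validate_summons) would be affirming the consequent — invalid.
No premise or chain of K-axiom applications forces O(validate_summons), and none forces O(¬validate_summons). So validate_summons is neither obligatory nor forbidden under these norms.

Neither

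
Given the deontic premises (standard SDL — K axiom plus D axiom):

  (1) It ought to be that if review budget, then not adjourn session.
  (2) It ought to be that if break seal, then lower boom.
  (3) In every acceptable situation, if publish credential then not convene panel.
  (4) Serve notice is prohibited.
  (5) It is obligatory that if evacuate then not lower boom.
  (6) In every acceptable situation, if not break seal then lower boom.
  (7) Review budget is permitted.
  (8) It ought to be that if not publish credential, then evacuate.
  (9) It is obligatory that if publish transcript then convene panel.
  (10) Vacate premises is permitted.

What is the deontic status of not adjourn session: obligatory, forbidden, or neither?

Neither

Premise 1 is O(review_budget → ¬adjourn_session), but O(review_budget) is not derivable from the premises (the permission P(review_budget) asserts only ¬O(¬review_budget), not O(review_budget)), so it does not yield O(¬adjourn_session).
No premise or chain of K-axiom applications forces O(¬adjourn_session), and none forces O(adjourn_session). So ¬adjourn_session is neither obligatory nor forbidden under these norms.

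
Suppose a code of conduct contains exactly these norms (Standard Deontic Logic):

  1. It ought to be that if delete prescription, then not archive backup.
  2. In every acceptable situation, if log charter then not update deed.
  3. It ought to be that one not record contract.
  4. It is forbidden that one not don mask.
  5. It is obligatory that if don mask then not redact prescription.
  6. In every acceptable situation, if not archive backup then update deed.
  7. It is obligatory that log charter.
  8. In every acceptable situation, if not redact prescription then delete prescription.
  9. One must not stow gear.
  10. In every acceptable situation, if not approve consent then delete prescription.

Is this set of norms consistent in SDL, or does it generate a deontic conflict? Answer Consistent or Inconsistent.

F(¬don_mask) at premise 4 means O(don_mask).
From O(don_mask) and premise 5, O(don_mask → ¬redact_prescription), we obtain O(¬redact_prescription).
From O(¬redact_prescription) and premise 8, O(¬redact_prescription → delete_prescription), we obtain O(delete_prescription).
With premise 1, O(delete_prescription → ¬archive_backup), the K-axiom yields O(¬archive_backup).
From O(¬archive_backup) and premise 6, O(¬archive_backup → update_deed), we obtain O(update_deed).
Premise 2 is O(log_charter → ¬update_deed); contrapositively O(update_deed → ¬log_charter). Since O(update_deed) holds, K gives O(¬log_charter).
But premise 7 directly asserts O(log_charter).
We now have both O(¬log_charter) and O(log_charter) — log_charter is simultaneously obligatory and forbidden, violating the D-axiom.

Inconsistent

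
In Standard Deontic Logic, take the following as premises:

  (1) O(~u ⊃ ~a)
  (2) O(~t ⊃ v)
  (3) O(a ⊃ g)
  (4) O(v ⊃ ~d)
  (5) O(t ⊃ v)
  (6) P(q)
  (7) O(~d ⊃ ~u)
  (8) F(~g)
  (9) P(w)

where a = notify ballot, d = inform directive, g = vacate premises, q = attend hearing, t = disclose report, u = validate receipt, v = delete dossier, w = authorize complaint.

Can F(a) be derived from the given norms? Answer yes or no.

Yes

By case analysis on ~t: premise 2 gives O(~t ⊃ v) and premise 5 gives O(t ⊃ v), so O(v) either way.
From O(v) and premise 4, O(v ⊃ ~d), we obtain O(~d).
From O(~d) and premise 7, O(~d ⊃ ~u), we obtain O(~u).
Applying K to premise 1 (O(~u ⊃ ~a)) and O(~u) yields O(~a).
Premises 3, 6, 8, 9 do not contribute to this derivation.
So O(~a) holds, i.e. F(a). The claim follows.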